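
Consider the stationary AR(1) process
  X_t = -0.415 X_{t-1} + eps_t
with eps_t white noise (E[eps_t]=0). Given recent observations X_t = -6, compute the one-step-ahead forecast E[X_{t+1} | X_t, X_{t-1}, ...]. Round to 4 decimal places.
E[X_{t+1} \mid \mathcal F_t] = 2.4900

For an AR(p) model X_t = c + sum_i phi_i X_{t-i} + eps_t, the
one-step-ahead conditional mean is
  E[X_{t+1} | X_t, ...] = c + sum_i phi_i X_{t+1-i}.
Substitute known values:
  E[X_{t+1} | ...] = (-0.415) * (-6)
                   = 2.4900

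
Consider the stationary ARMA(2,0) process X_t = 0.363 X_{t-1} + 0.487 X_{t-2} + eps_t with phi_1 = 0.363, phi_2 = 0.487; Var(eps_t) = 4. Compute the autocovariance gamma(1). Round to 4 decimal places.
\gamma(1) = 7.4312

Multiply the model equation by X_{t-k} and take expectations. With theta_0 = psi_0 = 1 and psi_j the MA(infinity) weights, this gives
  gamma(k) - sum_i phi_i gamma(k-i) = c_k,
  c_k = sigma^2 * sum_{j=k..q} theta_j psi_{j-k}   (c_k = 0 for k > q),
using gamma(-m) = gamma(m).
Pure AR (q = 0): c_0 = sigma^2 = 4, c_k = 0 for k >= 1.
Equations for k = 0, 1, 2 (AR order 2, c_2 = 0):
  (E0) gamma(0) = phi_1 gamma(1) + phi_2 gamma(2) + c_0
  (E1) gamma(1) = phi_1 gamma(0) + phi_2 gamma(1) + c_1
  (E2) gamma(2) = phi_1 gamma(1) + phi_2 gamma(0)
From (E1): gamma(1) = A gamma(0) + B with
  A = phi_1 / (1 - phi_2) = 0.363 / 0.513 = 0.707602,   B = c_1 / (1 - phi_2) = 0 / 0.513 = 0.
Insert (E2) into (E0): gamma(0) (1 - phi_2^2) = phi_1 (1 + phi_2) gamma(1) + c_0.
  phi_1 (1 + phi_2) = (0.363)(1.487) = 0.539781,   1 - phi_2^2 = 0.762831.
Replace gamma(1) by A gamma(0) + B and collect gamma(0):
  gamma(0) [0.762831 - (0.539781)(0.707602)] = c_0 = 4
  gamma(0) * 0.380881 = 4
  gamma(0) = 4 / 0.380881 = 10.501976.
  gamma(1) = A gamma(0) = (0.707602)(10.501976) = 7.431223.
Therefore gamma(1) = 7.4312 (to 4 decimal places).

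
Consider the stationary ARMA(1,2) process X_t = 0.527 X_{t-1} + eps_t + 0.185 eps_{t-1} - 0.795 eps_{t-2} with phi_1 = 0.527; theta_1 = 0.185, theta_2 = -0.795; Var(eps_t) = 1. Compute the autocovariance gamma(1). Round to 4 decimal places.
\gamma(1) = 0.5417

Multiply the model equation by X_{t-k} and take expectations. With theta_0 = psi_0 = 1 and psi_j the MA(infinity) weights, this gives
  gamma(k) - sum_i phi_i gamma(k-i) = c_k,
  c_k = sigma^2 * sum_{j=k..q} theta_j psi_{j-k}   (c_k = 0 for k > q),
using gamma(-m) = gamma(m).
psi-weights needed (psi_j = theta_j + sum_i phi_i psi_{j-i}):
  psi_1 = theta_1 + phi_1 = 0.185 + (0.527) = 0.712
  psi_2 = theta_2 + phi_1 psi_1 = -0.795 + (0.527)(0.712) = -0.419776
Right-hand sides:
  c_0 = sigma^2 (1 + theta_1 psi_1 + theta_2 psi_2) = 1 * (1 + (0.185)(0.712) + (-0.795)(-0.419776)) = 1 * 1.465442 = 1.465442
  c_1 = sigma^2 (theta_1 + theta_2 psi_1) = 1 * (0.185 + (-0.795)(0.712)) = -0.38104
  c_2 = sigma^2 theta_2 = 1 * (-0.795) = -0.795
Equations for k = 0 and k = 1 (AR order 1):
  gamma(0) = phi_1 gamma(1) + c_0
  gamma(1) = phi_1 gamma(0) + c_1
Substituting the second into the first: gamma(0) (1 - phi_1^2) = c_0 + phi_1 c_1, so
  gamma(0) = (c_0 + phi_1 c_1) / (1 - phi_1^2) = (1.465442 + (0.527)(-0.38104)) / (1 - (0.527)^2) = 1.264634 / 0.722271 = 1.750913.
  gamma(1) = phi_1 gamma(0) + c_1 = (0.527)(1.750913) + (-0.38104) = 0.541691.
Therefore gamma(1) = 0.5417 (to 4 decimal places).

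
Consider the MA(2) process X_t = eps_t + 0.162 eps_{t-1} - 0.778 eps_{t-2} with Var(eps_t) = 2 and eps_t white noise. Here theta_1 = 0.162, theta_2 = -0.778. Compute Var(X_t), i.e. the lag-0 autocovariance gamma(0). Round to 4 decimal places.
\gamma(0) = 3.2631

For an MA(q) process X_t = eps_t + sum_i theta_i eps_{t-i} with
Var(eps_t) = sigma^2, the variance is
  gamma(0) = sigma^2 * (1 + sum_i theta_i^2).
  sum_i theta_i^2 = (0.162)^2 + (-0.778)^2 = 0.026244 + 0.605284 = 0.631528.
  gamma(0) = 2 * (1 + 0.631528) = 2 * 1.631528 = 3.263056, which rounds to 3.2631.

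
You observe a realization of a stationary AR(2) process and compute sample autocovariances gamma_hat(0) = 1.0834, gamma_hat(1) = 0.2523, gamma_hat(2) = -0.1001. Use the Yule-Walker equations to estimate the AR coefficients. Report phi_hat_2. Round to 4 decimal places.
\hat\phi_{2} = -0.1550

The Yule-Walker equations for an AR(p) process read, in matrix form,
  Gamma_p phi = r_p,   with   (Gamma_p)_{ij} = gamma(|i - j|),
                       (r_p)_i = gamma(i),   i,j = 1..p.
Substitute the sample gammas (Toeplitz matrix and right-hand side of size 2):
  Gamma_p = [[1.0834, 0.2523], [0.2523, 1.0834]]
  r_p     = [0.2523, -0.1001]
Written out:
  1.0834 phi_1 + 0.2523 phi_2 = 0.2523
  0.2523 phi_1 + 1.0834 phi_2 = -0.1001
Solve by Cramer's rule:
  det = gamma(0)^2 - gamma(1)^2 = (1.0834)^2 - (0.2523)^2 = 1.17375556 - 0.06365529 = 1.11010027
  phi_hat_1 = [gamma(1) gamma(0) - gamma(1) gamma(2)] / det = [(0.2523)(1.0834) - (0.2523)(-0.1001)] / 1.11010027 = 0.29859705 / 1.11010027 = 0.269
  phi_hat_2 = [gamma(0) gamma(2) - gamma(1)^2] / det = [(1.0834)(-0.1001) - (0.2523)^2] / 1.11010027 = -0.17210363 / 1.11010027 = -0.155
So phi_hat = [0.2690, -0.1550].
Therefore phi_hat_2 = -0.1550.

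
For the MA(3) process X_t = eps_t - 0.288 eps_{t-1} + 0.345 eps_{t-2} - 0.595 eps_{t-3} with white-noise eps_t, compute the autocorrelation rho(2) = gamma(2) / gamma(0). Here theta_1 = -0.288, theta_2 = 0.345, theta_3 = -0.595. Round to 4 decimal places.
\rho(2) = 0.3319

For an MA(q) process with theta_0 = 1, the autocovariance is
  gamma(k) = sigma^2 * sum_{i=0..q-k} theta_i * theta_{i+k},
and rho(k) = gamma(k) / gamma(0). Sigma^2 cancels.
  numerator   = (1)*(0.345) + (-0.288)*(-0.595) = 0.51636.
  denominator = (1)^2 + (-0.288)^2 + (0.345)^2 + (-0.595)^2 = 1.555994.
  rho(2) = 0.51636 / 1.555994 = 0.3319.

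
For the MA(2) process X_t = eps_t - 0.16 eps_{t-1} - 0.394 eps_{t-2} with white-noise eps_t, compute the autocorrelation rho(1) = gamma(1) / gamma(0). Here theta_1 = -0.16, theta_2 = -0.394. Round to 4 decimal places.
\rho(1) = -0.0821

For an MA(q) process with theta_0 = 1, the autocovariance is
  gamma(k) = sigma^2 * sum_{i=0..q-k} theta_i * theta_{i+k},
and rho(k) = gamma(k) / gamma(0). Sigma^2 cancels.
  numerator   = (1)*(-0.16) + (-0.16)*(-0.394) = -0.09696.
  denominator = (1)^2 + (-0.16)^2 + (-0.394)^2 = 1.180836.
  rho(1) = -0.09696 / 1.180836 = -0.0821.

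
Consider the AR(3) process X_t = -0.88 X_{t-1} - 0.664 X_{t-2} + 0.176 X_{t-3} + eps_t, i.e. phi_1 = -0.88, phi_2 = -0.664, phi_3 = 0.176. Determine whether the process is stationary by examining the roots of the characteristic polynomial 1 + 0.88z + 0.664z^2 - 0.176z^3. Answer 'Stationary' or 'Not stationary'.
\text{Stationary}

The AR(p) characteristic polynomial is P(z) = 1 + 0.88z + 0.664z^2 - 0.176z^3.
Stationarity requires all roots to lie outside the unit circle, i.e. |z| > 1 for every root.
Degree 3: look for a simple real root z0 first, then factor out (1 - z/z0) and solve the remaining quadratic.
Testing z0 = 5: P(5) = 1 + (0.88)(5) + (0.664)(5)^2 + (-0.176)(5)^3
  = 1 + (4.4) + (16.6) + (-22) = 0.  So z_0 = 5 is a root, |z_0| = 5.
Divide out the factor (1 - 0.2 z) = (1 - z/z0) (since 1/z0 = 0.2):
  P(z) = (1 - 0.2 z)(1 + (1.08) z + (0.88) z^2)
  [check: z-coef 1.08 - (0.2) = 0.88; z^2-coef 0.88 - (0.2)(1.08) = 0.664; z^3-coef -(0.2)(0.88) = -0.176.]
Remaining roots from the quadratic factor 1 + (1.08) z + (0.88) z^2:
  Set 1 + (1.08) z + (0.88) z^2 = 0, i.e. a z^2 + b z + c = 0 with a = 0.88, b = 1.08, c = 1.
  Discriminant D = b^2 - 4ac = (1.08)^2 - 4*(0.88)*1 = 1.1664 - (3.52) = -2.3536.
  D < 0, so the roots are the complex-conjugate pair z = (-b +/- i sqrt(-D)) / (2a) = -0.6136 +/- 0.8717i.
  For a conjugate pair |z|^2 = z * conj(z) = (product of roots) = c/a = 1/(0.88) = 1.136364, so |z| = sqrt(1.136364) = 1.066 for both roots.
Moduli of all roots: 5.0000, 1.0660, 1.0660.
All moduli strictly greater than 1? Yes.
Verdict: Stationary.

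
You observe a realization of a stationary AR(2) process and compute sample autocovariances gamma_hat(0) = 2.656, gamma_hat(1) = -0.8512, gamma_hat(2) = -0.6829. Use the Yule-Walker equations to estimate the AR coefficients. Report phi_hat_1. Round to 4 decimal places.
\hat\phi_{1} = -0.4490

The Yule-Walker equations for an AR(p) process read, in matrix form,
  Gamma_p phi = r_p,   with   (Gamma_p)_{ij} = gamma(|i - j|),
                       (r_p)_i = gamma(i),   i,j = 1..p.
Substitute the sample gammas (Toeplitz matrix and right-hand side of size 2):
  Gamma_p = [[2.656, -0.8512], [-0.8512, 2.656]]
  r_p     = [-0.8512, -0.6829]
Written out:
  2.656 phi_1 - 0.8512 phi_2 = -0.8512
  -0.8512 phi_1 + 2.656 phi_2 = -0.6829
Solve by Cramer's rule:
  det = gamma(0)^2 - gamma(1)^2 = (2.656)^2 - (-0.8512)^2 = 7.054336 - 0.72454144 = 6.32979456
  phi_hat_1 = [gamma(1) gamma(0) - gamma(1) gamma(2)] / det = [(-0.8512)(2.656) - (-0.8512)(-0.6829)] / 6.32979456 = -2.84207168 / 6.32979456 = -0.449
  phi_hat_2 = [gamma(0) gamma(2) - gamma(1)^2] / det = [(2.656)(-0.6829) - (-0.8512)^2] / 6.32979456 = -2.53832384 / 6.32979456 = -0.401
So phi_hat = [-0.4490, -0.4010].
Therefore phi_hat_1 = -0.4490.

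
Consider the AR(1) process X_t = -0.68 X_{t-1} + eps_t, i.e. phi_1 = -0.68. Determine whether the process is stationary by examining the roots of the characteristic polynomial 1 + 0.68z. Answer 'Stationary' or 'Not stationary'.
\text{Stationary}

The AR(p) characteristic polynomial is P(z) = 1 + 0.68z.
Stationarity requires all roots to lie outside the unit circle, i.e. |z| > 1 for every root.
This is linear in z: 1 + (0.68) z = 0  =>  z = -1/(0.68) = -1.470588,  |z| = 1.470588.
Moduli of all roots: 1.4706.
All moduli strictly greater than 1? Yes.
Verdict: Stationary.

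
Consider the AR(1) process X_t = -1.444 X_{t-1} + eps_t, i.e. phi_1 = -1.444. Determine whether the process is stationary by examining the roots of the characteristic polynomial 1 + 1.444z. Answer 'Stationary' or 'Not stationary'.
\text{Not stationary}

The AR(p) characteristic polynomial is P(z) = 1 + 1.444z.
Stationarity requires all roots to lie outside the unit circle, i.e. |z| > 1 for every root.
This is linear in z: 1 + (1.444) z = 0  =>  z = -1/(1.444) = -0.692521,  |z| = 0.692521.
Moduli of all roots: 0.6925.
All moduli strictly greater than 1? No.
Verdict: Not stationary.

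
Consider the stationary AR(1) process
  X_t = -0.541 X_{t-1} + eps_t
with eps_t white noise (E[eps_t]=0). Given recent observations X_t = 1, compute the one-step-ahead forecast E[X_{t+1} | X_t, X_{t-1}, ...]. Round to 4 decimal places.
E[X_{t+1} \mid \mathcal F_t] = -0.5410

For an AR(p) model X_t = c + sum_i phi_i X_{t-i} + eps_t, the
one-step-ahead conditional mean is
  E[X_{t+1} | X_t, ...] = c + sum_i phi_i X_{t+1-i}.
Substitute known values:
  E[X_{t+1} | ...] = (-0.541) * (1)
                   = -0.5410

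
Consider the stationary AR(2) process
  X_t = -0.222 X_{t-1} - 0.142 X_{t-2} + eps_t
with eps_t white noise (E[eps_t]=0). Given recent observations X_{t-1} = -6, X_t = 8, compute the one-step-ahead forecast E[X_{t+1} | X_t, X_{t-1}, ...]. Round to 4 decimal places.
E[X_{t+1} \mid \mathcal F_t] = -0.9240

For an AR(p) model X_t = c + sum_i phi_i X_{t-i} + eps_t, the
one-step-ahead conditional mean is
  E[X_{t+1} | X_t, ...] = c + sum_i phi_i X_{t+1-i}.
Substitute known values:
  E[X_{t+1} | ...] = (-0.222) * (8) + (-0.142) * (-6)
                   = -0.9240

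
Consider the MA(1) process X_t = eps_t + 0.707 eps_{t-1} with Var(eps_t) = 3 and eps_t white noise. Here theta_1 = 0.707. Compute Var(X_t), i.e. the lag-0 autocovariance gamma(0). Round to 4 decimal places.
\gamma(0) = 4.4995

For an MA(q) process X_t = eps_t + sum_i theta_i eps_{t-i} with
Var(eps_t) = sigma^2, the variance is
  gamma(0) = sigma^2 * (1 + sum_i theta_i^2).
  sum_i theta_i^2 = (0.707)^2 = 0.499849.
  gamma(0) = 3 * (1 + 0.499849) = 3 * 1.499849 = 4.499547, which rounds to 4.4995.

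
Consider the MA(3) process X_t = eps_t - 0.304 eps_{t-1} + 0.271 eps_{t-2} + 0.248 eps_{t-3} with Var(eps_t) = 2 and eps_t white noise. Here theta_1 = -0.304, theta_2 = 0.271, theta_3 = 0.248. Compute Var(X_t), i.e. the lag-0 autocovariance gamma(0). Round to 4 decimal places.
\gamma(0) = 2.4547

For an MA(q) process X_t = eps_t + sum_i theta_i eps_{t-i} with
Var(eps_t) = sigma^2, the variance is
  gamma(0) = sigma^2 * (1 + sum_i theta_i^2).
  sum_i theta_i^2 = (-0.304)^2 + (0.271)^2 + (0.248)^2 = 0.092416 + 0.073441 + 0.061504 = 0.227361.
  gamma(0) = 2 * (1 + 0.227361) = 2 * 1.227361 = 2.454722, which rounds to 2.4547.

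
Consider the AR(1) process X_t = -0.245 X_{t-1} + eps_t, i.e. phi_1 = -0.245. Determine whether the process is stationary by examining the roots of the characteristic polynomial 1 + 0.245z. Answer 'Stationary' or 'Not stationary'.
\text{Stationary}

The AR(p) characteristic polynomial is P(z) = 1 + 0.245z.
Stationarity requires all roots to lie outside the unit circle, i.e. |z| > 1 for every root.
This is linear in z: 1 + (0.245) z = 0  =>  z = -1/(0.245) = -4.081633,  |z| = 4.081633.
Moduli of all roots: 4.0816.
All moduli strictly greater than 1? Yes.
Verdict: Stationary.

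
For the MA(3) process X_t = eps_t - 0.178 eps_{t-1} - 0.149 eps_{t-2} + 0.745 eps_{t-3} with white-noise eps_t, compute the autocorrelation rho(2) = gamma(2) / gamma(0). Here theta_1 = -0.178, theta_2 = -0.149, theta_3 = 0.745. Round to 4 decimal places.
\rho(2) = -0.1750

For an MA(q) process with theta_0 = 1, the autocovariance is
  gamma(k) = sigma^2 * sum_{i=0..q-k} theta_i * theta_{i+k},
and rho(k) = gamma(k) / gamma(0). Sigma^2 cancels.
  numerator   = (1)*(-0.149) + (-0.178)*(0.745) = -0.28161.
  denominator = (1)^2 + (-0.178)^2 + (-0.149)^2 + (0.745)^2 = 1.60891.
  rho(2) = -0.28161 / 1.60891 = -0.1750.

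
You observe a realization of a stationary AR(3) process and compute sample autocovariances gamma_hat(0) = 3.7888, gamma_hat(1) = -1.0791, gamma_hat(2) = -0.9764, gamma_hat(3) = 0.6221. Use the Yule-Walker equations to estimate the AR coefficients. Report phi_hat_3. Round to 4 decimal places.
\hat\phi_{3} = -0.0520

The Yule-Walker equations for an AR(p) process read, in matrix form,
  Gamma_p phi = r_p,   with   (Gamma_p)_{ij} = gamma(|i - j|),
                       (r_p)_i = gamma(i),   i,j = 1..p.
Substitute the sample gammas (Toeplitz matrix and right-hand side of size 3):
  Gamma_p = [[3.7888, -1.0791, -0.9764], [-1.0791, 3.7888, -1.0791], [-0.9764, -1.0791, 3.7888]]
  r_p     = [-1.0791, -0.9764, 0.6221]
Written out (R1..R3):
  (R1) 3.7888 phi_1 - 1.0791 phi_2 - 0.9764 phi_3 = -1.0791
  (R2) -1.0791 phi_1 + 3.7888 phi_2 - 1.0791 phi_3 = -0.9764
  (R3) -0.9764 phi_1 - 1.0791 phi_2 + 3.7888 phi_3 = 0.6221
Gaussian elimination:
  R2 <- R2 - (-1.0791/3.7888) R1 = R2 - (-0.284813) R1:  3.481458 phi_2 - 1.357192 phi_3 = -1.283742
  R3 <- R3 - (-0.9764/3.7888) R1 = R3 - (-0.257707) R1:  -1.357192 phi_2 + 3.537175 phi_3 = 0.344008
  R3 <- R3 - (-1.357192/3.481458) R2 = R3 - (-0.389834) R2:  3.008095 phi_3 = -0.156438
Back-substitution:
  phi_hat_3 = -0.156438 / 3.008095 = -0.052006
  phi_hat_2 = (-1.283742 - (-1.357192)(-0.052006)) / 3.481458 = -0.38901
  phi_hat_1 = (-1.0791 - (-1.0791)(-0.38901) - (-0.9764)(-0.052006)) / 3.7888 = -0.409011
So phi_hat = [-0.4090, -0.3890, -0.0520].
Therefore phi_hat_3 = -0.0520.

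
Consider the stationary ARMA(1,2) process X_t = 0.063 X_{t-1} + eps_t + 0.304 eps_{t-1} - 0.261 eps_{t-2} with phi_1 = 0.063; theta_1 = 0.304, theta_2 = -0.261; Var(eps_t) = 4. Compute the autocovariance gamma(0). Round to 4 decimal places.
\gamma(0) = 4.7660

Multiply the model equation by X_{t-k} and take expectations. With theta_0 = psi_0 = 1 and psi_j the MA(infinity) weights, this gives
  gamma(k) - sum_i phi_i gamma(k-i) = c_k,
  c_k = sigma^2 * sum_{j=k..q} theta_j psi_{j-k}   (c_k = 0 for k > q),
using gamma(-m) = gamma(m).
psi-weights needed (psi_j = theta_j + sum_i phi_i psi_{j-i}):
  psi_1 = theta_1 + phi_1 = 0.304 + (0.063) = 0.367
  psi_2 = theta_2 + phi_1 psi_1 = -0.261 + (0.063)(0.367) = -0.237879
Right-hand sides:
  c_0 = sigma^2 (1 + theta_1 psi_1 + theta_2 psi_2) = 4 * (1 + (0.304)(0.367) + (-0.261)(-0.237879)) = 4 * 1.173654 = 4.694618
  c_1 = sigma^2 (theta_1 + theta_2 psi_1) = 4 * (0.304 + (-0.261)(0.367)) = 0.832852
  c_2 = sigma^2 theta_2 = 4 * (-0.261) = -1.044
Equations for k = 0 and k = 1 (AR order 1):
  gamma(0) = phi_1 gamma(1) + c_0
  gamma(1) = phi_1 gamma(0) + c_1
Substituting the second into the first: gamma(0) (1 - phi_1^2) = c_0 + phi_1 c_1, so
  gamma(0) = (c_0 + phi_1 c_1) / (1 - phi_1^2) = (4.694618 + (0.063)(0.832852)) / (1 - (0.063)^2) = 4.747087 / 0.996031 = 4.766004.
Therefore gamma(0) = 4.7660 (to 4 decimal places).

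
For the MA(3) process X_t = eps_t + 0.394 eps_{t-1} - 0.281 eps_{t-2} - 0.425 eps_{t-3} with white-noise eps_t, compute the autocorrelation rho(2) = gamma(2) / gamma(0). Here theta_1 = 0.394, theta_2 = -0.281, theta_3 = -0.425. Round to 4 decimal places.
\rho(2) = -0.3170

For an MA(q) process with theta_0 = 1, the autocovariance is
  gamma(k) = sigma^2 * sum_{i=0..q-k} theta_i * theta_{i+k},
and rho(k) = gamma(k) / gamma(0). Sigma^2 cancels.
  numerator   = (1)*(-0.281) + (0.394)*(-0.425) = -0.44845.
  denominator = (1)^2 + (0.394)^2 + (-0.281)^2 + (-0.425)^2 = 1.414822.
  rho(2) = -0.44845 / 1.414822 = -0.3170.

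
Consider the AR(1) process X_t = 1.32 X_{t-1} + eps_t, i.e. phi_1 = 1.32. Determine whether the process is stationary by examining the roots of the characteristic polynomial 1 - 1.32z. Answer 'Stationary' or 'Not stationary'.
\text{Not stationary}

The AR(p) characteristic polynomial is P(z) = 1 - 1.32z.
Stationarity requires all roots to lie outside the unit circle, i.e. |z| > 1 for every root.
This is linear in z: 1 + (-1.32) z = 0  =>  z = -1/(-1.32) = 0.757576,  |z| = 0.757576.
Moduli of all roots: 0.7576.
All moduli strictly greater than 1? No.
Verdict: Not stationary.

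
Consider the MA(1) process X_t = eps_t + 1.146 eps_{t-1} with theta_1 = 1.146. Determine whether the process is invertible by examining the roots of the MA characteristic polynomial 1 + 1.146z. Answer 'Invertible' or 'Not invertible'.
\text{Not invertible}

The MA(q) characteristic polynomial is P(z) = 1 + 1.146z.
Invertibility requires all roots to lie outside the unit circle, i.e. |z| > 1 for every root.
This is linear in z: 1 + (1.146) z = 0  =>  z = -1/(1.146) = -0.8726,  |z| = 0.8726.
Moduli of all roots: 0.8726.
All moduli strictly greater than 1? No.
Verdict: Not invertible.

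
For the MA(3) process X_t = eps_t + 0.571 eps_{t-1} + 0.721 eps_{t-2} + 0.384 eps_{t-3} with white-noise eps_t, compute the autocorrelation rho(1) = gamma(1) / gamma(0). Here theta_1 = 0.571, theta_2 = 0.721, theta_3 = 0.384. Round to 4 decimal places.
\rho(1) = 0.6319

For an MA(q) process with theta_0 = 1, the autocovariance is
  gamma(k) = sigma^2 * sum_{i=0..q-k} theta_i * theta_{i+k},
and rho(k) = gamma(k) / gamma(0). Sigma^2 cancels.
  numerator   = (1)*(0.571) + (0.571)*(0.721) + (0.721)*(0.384) = 1.259555.
  denominator = (1)^2 + (0.571)^2 + (0.721)^2 + (0.384)^2 = 1.993338.
  rho(1) = 1.259555 / 1.993338 = 0.6319.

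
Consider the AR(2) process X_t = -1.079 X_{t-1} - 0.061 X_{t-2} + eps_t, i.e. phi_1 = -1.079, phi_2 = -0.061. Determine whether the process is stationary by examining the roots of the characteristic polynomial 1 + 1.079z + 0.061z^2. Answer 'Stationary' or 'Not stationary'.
\text{Not stationary}

The AR(p) characteristic polynomial is P(z) = 1 + 1.079z + 0.061z^2.
Stationarity requires all roots to lie outside the unit circle, i.e. |z| > 1 for every root.
Set 1 + (1.079) z + (0.061) z^2 = 0, i.e. a z^2 + b z + c = 0 with a = 0.061, b = 1.079, c = 1.
Discriminant D = b^2 - 4ac = (1.079)^2 - 4*(0.061)*1 = 1.164241 - (0.244) = 0.920241.
D >= 0, so the roots are real: z = (-b +/- sqrt(D)) / (2a) = (-1.079 +/- 0.959292) / (0.122).
  z_1 = (-1.079 + 0.959292) / (0.122) = -0.9812,   |z_1| = 0.9812.
  z_2 = (-1.079 - 0.959292) / (0.122) = -16.7073,   |z_2| = 16.7073.
Moduli of all roots: 0.9812, 16.7073.
All moduli strictly greater than 1? No.
Verdict: Not stationary.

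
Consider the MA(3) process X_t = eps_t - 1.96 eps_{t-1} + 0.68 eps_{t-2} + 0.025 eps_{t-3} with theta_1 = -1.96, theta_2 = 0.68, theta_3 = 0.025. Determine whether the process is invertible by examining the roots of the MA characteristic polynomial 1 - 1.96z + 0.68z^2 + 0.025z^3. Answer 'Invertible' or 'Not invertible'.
\text{Not invertible}

The MA(q) characteristic polynomial is P(z) = 1 - 1.96z + 0.68z^2 + 0.025z^3.
Invertibility requires all roots to lie outside the unit circle, i.e. |z| > 1 for every root.
Degree 3: look for a simple real root z0 first, then factor out (1 - z/z0) and solve the remaining quadratic.
Testing z0 = 2: P(2) = 1 + (-1.96)(2) + (0.68)(2)^2 + (0.025)(2)^3
  = 1 + (-3.92) + (2.72) + (0.2) = 0.  So z_0 = 2 is a root, |z_0| = 2.
Divide out the factor (1 - 0.5 z) = (1 - z/z0) (since 1/z0 = 0.5):
  P(z) = (1 - 0.5 z)(1 + (-1.46) z + (-0.05) z^2)
  [check: z-coef -1.46 - (0.5) = -1.96; z^2-coef -0.05 - (0.5)(-1.46) = 0.68; z^3-coef -(0.5)(-0.05) = 0.025.]
Remaining roots from the quadratic factor 1 + (-1.46) z + (-0.05) z^2:
  Set 1 + (-1.46) z + (-0.05) z^2 = 0, i.e. a z^2 + b z + c = 0 with a = -0.05, b = -1.46, c = 1.
  Discriminant D = b^2 - 4ac = (-1.46)^2 - 4*(-0.05)*1 = 2.1316 - (-0.2) = 2.3316.
  D >= 0, so the roots are real: z = (-b +/- sqrt(D)) / (2a) = (1.46 +/- 1.526958) / (-0.1).
    z_1 = (1.46 + 1.526958) / (-0.1) = -29.8696,   |z_1| = 29.8696.
    z_2 = (1.46 - 1.526958) / (-0.1) = 0.6696,   |z_2| = 0.6696.
Moduli of all roots: 2.0000, 29.8696, 0.6696.
All moduli strictly greater than 1? No.
Verdict: Not invertible.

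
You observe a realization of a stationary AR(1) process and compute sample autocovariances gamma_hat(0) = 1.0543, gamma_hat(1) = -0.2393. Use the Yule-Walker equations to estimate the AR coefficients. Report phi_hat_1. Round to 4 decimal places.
\hat\phi_{1} = -0.2270

The Yule-Walker equations for an AR(p) process read, in matrix form,
  Gamma_p phi = r_p,   with   (Gamma_p)_{ij} = gamma(|i - j|),
                       (r_p)_i = gamma(i),   i,j = 1..p.
Substitute the sample gammas (Toeplitz matrix and right-hand side of size 1):
  Gamma_p = [[1.0543]]
  r_p     = [-0.2393]
With p = 1 this is the single equation gamma(0) phi_1 = gamma(1):
  phi_hat_1 = gamma(1) / gamma(0) = -0.2393 / 1.0543 = -0.2270.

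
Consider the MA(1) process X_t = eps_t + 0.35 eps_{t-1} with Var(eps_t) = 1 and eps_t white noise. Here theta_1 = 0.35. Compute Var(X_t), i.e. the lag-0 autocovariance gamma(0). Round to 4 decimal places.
\gamma(0) = 1.1225

For an MA(q) process X_t = eps_t + sum_i theta_i eps_{t-i} with
Var(eps_t) = sigma^2, the variance is
  gamma(0) = sigma^2 * (1 + sum_i theta_i^2).
  sum_i theta_i^2 = (0.35)^2 = 0.1225.
  gamma(0) = 1 * (1 + 0.1225) = 1 * 1.1225 = 1.1225.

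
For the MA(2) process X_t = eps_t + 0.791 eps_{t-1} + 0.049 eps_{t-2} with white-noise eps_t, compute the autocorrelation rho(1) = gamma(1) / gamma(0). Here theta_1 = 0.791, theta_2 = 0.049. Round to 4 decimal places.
\rho(1) = 0.5097

For an MA(q) process with theta_0 = 1, the autocovariance is
  gamma(k) = sigma^2 * sum_{i=0..q-k} theta_i * theta_{i+k},
and rho(k) = gamma(k) / gamma(0). Sigma^2 cancels.
  numerator   = (1)*(0.791) + (0.791)*(0.049) = 0.829759.
  denominator = (1)^2 + (0.791)^2 + (0.049)^2 = 1.628082.
  rho(1) = 0.829759 / 1.628082 = 0.5097.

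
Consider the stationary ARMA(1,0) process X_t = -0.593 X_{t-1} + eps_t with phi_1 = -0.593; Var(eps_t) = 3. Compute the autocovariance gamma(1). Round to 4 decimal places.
\gamma(1) = -2.7439

Multiply the model equation by X_{t-k} and take expectations. With theta_0 = psi_0 = 1 and psi_j the MA(infinity) weights, this gives
  gamma(k) - sum_i phi_i gamma(k-i) = c_k,
  c_k = sigma^2 * sum_{j=k..q} theta_j psi_{j-k}   (c_k = 0 for k > q),
using gamma(-m) = gamma(m).
Pure AR (q = 0): c_0 = sigma^2 = 3, c_k = 0 for k >= 1.
Equations for k = 0 and k = 1 (AR order 1):
  gamma(0) = phi_1 gamma(1) + c_0
  gamma(1) = phi_1 gamma(0) + c_1
Substituting the second into the first: gamma(0) (1 - phi_1^2) = c_0 + phi_1 c_1, so
  gamma(0) = c_0 / (1 - phi_1^2) = 3 / (1 - (-0.593)^2) = 3 / 0.648351 = 4.627123.
  gamma(1) = phi_1 gamma(0) = (-0.593)(4.627123) = -2.743884.
Therefore gamma(1) = -2.7439 (to 4 decimal places).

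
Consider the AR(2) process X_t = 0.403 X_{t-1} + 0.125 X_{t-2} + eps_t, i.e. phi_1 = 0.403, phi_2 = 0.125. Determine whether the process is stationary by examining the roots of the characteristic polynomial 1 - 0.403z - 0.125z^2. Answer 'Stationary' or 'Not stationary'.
\text{Stationary}

The AR(p) characteristic polynomial is P(z) = 1 - 0.403z - 0.125z^2.
Stationarity requires all roots to lie outside the unit circle, i.e. |z| > 1 for every root.
Set 1 + (-0.403) z + (-0.125) z^2 = 0, i.e. a z^2 + b z + c = 0 with a = -0.125, b = -0.403, c = 1.
Discriminant D = b^2 - 4ac = (-0.403)^2 - 4*(-0.125)*1 = 0.162409 - (-0.5) = 0.662409.
D >= 0, so the roots are real: z = (-b +/- sqrt(D)) / (2a) = (0.403 +/- 0.813885) / (-0.25).
  z_1 = (0.403 + 0.813885) / (-0.25) = -4.8675,   |z_1| = 4.8675.
  z_2 = (0.403 - 0.813885) / (-0.25) = 1.6435,   |z_2| = 1.6435.
Moduli of all roots: 4.8675, 1.6435.
All moduli strictly greater than 1? Yes.
Verdict: Stationary.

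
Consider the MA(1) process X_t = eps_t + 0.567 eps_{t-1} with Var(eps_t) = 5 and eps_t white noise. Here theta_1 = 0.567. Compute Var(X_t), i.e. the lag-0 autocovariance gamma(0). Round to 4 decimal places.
\gamma(0) = 6.6074

For an MA(q) process X_t = eps_t + sum_i theta_i eps_{t-i} with
Var(eps_t) = sigma^2, the variance is
  gamma(0) = sigma^2 * (1 + sum_i theta_i^2).
  sum_i theta_i^2 = (0.567)^2 = 0.321489.
  gamma(0) = 5 * (1 + 0.321489) = 5 * 1.321489 = 6.607445, which rounds to 6.6074.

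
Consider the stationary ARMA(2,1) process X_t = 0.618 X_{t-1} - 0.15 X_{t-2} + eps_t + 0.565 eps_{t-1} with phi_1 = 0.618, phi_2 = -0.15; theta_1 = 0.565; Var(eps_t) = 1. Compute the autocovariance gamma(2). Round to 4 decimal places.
\gamma(2) = 0.8083

Multiply the model equation by X_{t-k} and take expectations. With theta_0 = psi_0 = 1 and psi_j the MA(infinity) weights, this gives
  gamma(k) - sum_i phi_i gamma(k-i) = c_k,
  c_k = sigma^2 * sum_{j=k..q} theta_j psi_{j-k}   (c_k = 0 for k > q),
using gamma(-m) = gamma(m).
psi-weights needed (psi_j = theta_j + sum_i phi_i psi_{j-i}):
  psi_1 = theta_1 + phi_1 = 0.565 + (0.618) = 1.183
Right-hand sides:
  c_0 = sigma^2 (1 + theta_1 psi_1) = 1 * (1 + (0.565)(1.183)) = 1 * 1.668395 = 1.668395
  c_1 = sigma^2 theta_1 = 1 * (0.565) = 0.565
  c_2 = 0
Equations for k = 0, 1, 2 (AR order 2, c_2 = 0):
  (E0) gamma(0) = phi_1 gamma(1) + phi_2 gamma(2) + c_0
  (E1) gamma(1) = phi_1 gamma(0) + phi_2 gamma(1) + c_1
  (E2) gamma(2) = phi_1 gamma(1) + phi_2 gamma(0)
From (E1): gamma(1) = A gamma(0) + B with
  A = phi_1 / (1 - phi_2) = 0.618 / 1.15 = 0.537391,   B = c_1 / (1 - phi_2) = 0.565 / 1.15 = 0.491304.
Insert (E2) into (E0): gamma(0) (1 - phi_2^2) = phi_1 (1 + phi_2) gamma(1) + c_0.
  phi_1 (1 + phi_2) = (0.618)(0.85) = 0.5253,   1 - phi_2^2 = 0.9775.
Replace gamma(1) by A gamma(0) + B and collect gamma(0):
  gamma(0) [0.9775 - (0.5253)(0.537391)] = (0.5253)(0.491304) + 1.668395
  gamma(0) * 0.695208 = 1.926477
  gamma(0) = 1.926477 / 0.695208 = 2.771079.
  gamma(1) = A gamma(0) + B = (0.537391)(2.771079) + (0.491304) = 1.980458.
  gamma(2) = phi_1 gamma(1) + phi_2 gamma(0) = (0.618)(1.980458) + (-0.15)(2.771079) = 0.808261.
Therefore gamma(2) = 0.8083 (to 4 decimal places).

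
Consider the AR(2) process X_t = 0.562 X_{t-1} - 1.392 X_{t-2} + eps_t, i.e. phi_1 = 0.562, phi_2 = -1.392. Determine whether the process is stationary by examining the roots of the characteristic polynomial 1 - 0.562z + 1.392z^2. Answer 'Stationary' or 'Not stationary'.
\text{Not stationary}

The AR(p) characteristic polynomial is P(z) = 1 - 0.562z + 1.392z^2.
Stationarity requires all roots to lie outside the unit circle, i.e. |z| > 1 for every root.
Set 1 + (-0.562) z + (1.392) z^2 = 0, i.e. a z^2 + b z + c = 0 with a = 1.392, b = -0.562, c = 1.
Discriminant D = b^2 - 4ac = (-0.562)^2 - 4*(1.392)*1 = 0.315844 - (5.568) = -5.252156.
D < 0, so the roots are the complex-conjugate pair z = (-b +/- i sqrt(-D)) / (2a) = 0.2019 +/- 0.8232i.
For a conjugate pair |z|^2 = z * conj(z) = (product of roots) = c/a = 1/(1.392) = 0.718391, so |z| = sqrt(0.718391) = 0.8476 for both roots.
Moduli of all roots: 0.8476, 0.8476.
All moduli strictly greater than 1? No.
Verdict: Not stationary.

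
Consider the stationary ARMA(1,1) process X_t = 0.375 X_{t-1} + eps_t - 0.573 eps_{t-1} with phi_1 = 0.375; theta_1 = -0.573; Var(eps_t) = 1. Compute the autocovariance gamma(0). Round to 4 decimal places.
\gamma(0) = 1.0456

Multiply the model equation by X_{t-k} and take expectations. With theta_0 = psi_0 = 1 and psi_j the MA(infinity) weights, this gives
  gamma(k) - sum_i phi_i gamma(k-i) = c_k,
  c_k = sigma^2 * sum_{j=k..q} theta_j psi_{j-k}   (c_k = 0 for k > q),
using gamma(-m) = gamma(m).
psi-weights needed (psi_j = theta_j + sum_i phi_i psi_{j-i}):
  psi_1 = theta_1 + phi_1 = -0.573 + (0.375) = -0.198
Right-hand sides:
  c_0 = sigma^2 (1 + theta_1 psi_1) = 1 * (1 + (-0.573)(-0.198)) = 1 * 1.113454 = 1.113454
  c_1 = sigma^2 theta_1 = 1 * (-0.573) = -0.573
  c_2 = 0
Equations for k = 0 and k = 1 (AR order 1):
  gamma(0) = phi_1 gamma(1) + c_0
  gamma(1) = phi_1 gamma(0) + c_1
Substituting the second into the first: gamma(0) (1 - phi_1^2) = c_0 + phi_1 c_1, so
  gamma(0) = (c_0 + phi_1 c_1) / (1 - phi_1^2) = (1.113454 + (0.375)(-0.573)) / (1 - (0.375)^2) = 0.898579 / 0.859375 = 1.045619.
Therefore gamma(0) = 1.0456 (to 4 decimal places).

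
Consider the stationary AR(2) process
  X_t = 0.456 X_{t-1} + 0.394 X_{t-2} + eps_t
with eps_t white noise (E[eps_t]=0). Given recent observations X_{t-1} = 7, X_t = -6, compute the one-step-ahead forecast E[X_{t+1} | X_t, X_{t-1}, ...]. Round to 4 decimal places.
E[X_{t+1} \mid \mathcal F_t] = 0.0220

For an AR(p) model X_t = c + sum_i phi_i X_{t-i} + eps_t, the
one-step-ahead conditional mean is
  E[X_{t+1} | X_t, ...] = c + sum_i phi_i X_{t+1-i}.
Substitute known values:
  E[X_{t+1} | ...] = (0.456) * (-6) + (0.394) * (7)
                   = 0.0220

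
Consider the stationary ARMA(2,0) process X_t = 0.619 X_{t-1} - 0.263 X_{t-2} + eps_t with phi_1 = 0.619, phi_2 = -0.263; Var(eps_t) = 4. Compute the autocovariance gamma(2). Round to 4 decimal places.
\gamma(2) = 0.2283

Multiply the model equation by X_{t-k} and take expectations. With theta_0 = psi_0 = 1 and psi_j the MA(infinity) weights, this gives
  gamma(k) - sum_i phi_i gamma(k-i) = c_k,
  c_k = sigma^2 * sum_{j=k..q} theta_j psi_{j-k}   (c_k = 0 for k > q),
using gamma(-m) = gamma(m).
Pure AR (q = 0): c_0 = sigma^2 = 4, c_k = 0 for k >= 1.
Equations for k = 0, 1, 2 (AR order 2, c_2 = 0):
  (E0) gamma(0) = phi_1 gamma(1) + phi_2 gamma(2) + c_0
  (E1) gamma(1) = phi_1 gamma(0) + phi_2 gamma(1) + c_1
  (E2) gamma(2) = phi_1 gamma(1) + phi_2 gamma(0)
From (E1): gamma(1) = A gamma(0) + B with
  A = phi_1 / (1 - phi_2) = 0.619 / 1.263 = 0.490103,   B = c_1 / (1 - phi_2) = 0 / 1.263 = 0.
Insert (E2) into (E0): gamma(0) (1 - phi_2^2) = phi_1 (1 + phi_2) gamma(1) + c_0.
  phi_1 (1 + phi_2) = (0.619)(0.737) = 0.456203,   1 - phi_2^2 = 0.930831.
Replace gamma(1) by A gamma(0) + B and collect gamma(0):
  gamma(0) [0.930831 - (0.456203)(0.490103)] = c_0 = 4
  gamma(0) * 0.707245 = 4
  gamma(0) = 4 / 0.707245 = 5.655752.
  gamma(1) = A gamma(0) = (0.490103)(5.655752) = 2.771901.
  gamma(2) = phi_1 gamma(1) + phi_2 gamma(0) = (0.619)(2.771901) + (-0.263)(5.655752) = 0.228344.
Therefore gamma(2) = 0.2283 (to 4 decimal places).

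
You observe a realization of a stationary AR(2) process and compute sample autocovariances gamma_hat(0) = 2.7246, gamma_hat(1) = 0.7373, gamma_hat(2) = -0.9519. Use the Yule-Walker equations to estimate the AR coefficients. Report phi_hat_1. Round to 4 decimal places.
\hat\phi_{1} = 0.3940

The Yule-Walker equations for an AR(p) process read, in matrix form,
  Gamma_p phi = r_p,   with   (Gamma_p)_{ij} = gamma(|i - j|),
                       (r_p)_i = gamma(i),   i,j = 1..p.
Substitute the sample gammas (Toeplitz matrix and right-hand side of size 2):
  Gamma_p = [[2.7246, 0.7373], [0.7373, 2.7246]]
  r_p     = [0.7373, -0.9519]
Written out:
  2.7246 phi_1 + 0.7373 phi_2 = 0.7373
  0.7373 phi_1 + 2.7246 phi_2 = -0.9519
Solve by Cramer's rule:
  det = gamma(0)^2 - gamma(1)^2 = (2.7246)^2 - (0.7373)^2 = 7.42344516 - 0.54361129 = 6.87983387
  phi_hat_1 = [gamma(1) gamma(0) - gamma(1) gamma(2)] / det = [(0.7373)(2.7246) - (0.7373)(-0.9519)] / 6.87983387 = 2.71068345 / 6.87983387 = 0.394
  phi_hat_2 = [gamma(0) gamma(2) - gamma(1)^2] / det = [(2.7246)(-0.9519) - (0.7373)^2] / 6.87983387 = -3.13715803 / 6.87983387 = -0.456
So phi_hat = [0.3940, -0.4560].
Therefore phi_hat_1 = 0.3940.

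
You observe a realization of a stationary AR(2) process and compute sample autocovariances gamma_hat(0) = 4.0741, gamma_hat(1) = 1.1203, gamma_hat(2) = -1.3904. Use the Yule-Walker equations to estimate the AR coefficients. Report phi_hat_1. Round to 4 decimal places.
\hat\phi_{1} = 0.3990

The Yule-Walker equations for an AR(p) process read, in matrix form,
  Gamma_p phi = r_p,   with   (Gamma_p)_{ij} = gamma(|i - j|),
                       (r_p)_i = gamma(i),   i,j = 1..p.
Substitute the sample gammas (Toeplitz matrix and right-hand side of size 2):
  Gamma_p = [[4.0741, 1.1203], [1.1203, 4.0741]]
  r_p     = [1.1203, -1.3904]
Written out:
  4.0741 phi_1 + 1.1203 phi_2 = 1.1203
  1.1203 phi_1 + 4.0741 phi_2 = -1.3904
Solve by Cramer's rule:
  det = gamma(0)^2 - gamma(1)^2 = (4.0741)^2 - (1.1203)^2 = 16.59829081 - 1.25507209 = 15.34321872
  phi_hat_1 = [gamma(1) gamma(0) - gamma(1) gamma(2)] / det = [(1.1203)(4.0741) - (1.1203)(-1.3904)] / 15.34321872 = 6.12187935 / 15.34321872 = 0.399
  phi_hat_2 = [gamma(0) gamma(2) - gamma(1)^2] / det = [(4.0741)(-1.3904) - (1.1203)^2] / 15.34321872 = -6.91970073 / 15.34321872 = -0.451
So phi_hat = [0.3990, -0.4510].
Therefore phi_hat_1 = 0.3990.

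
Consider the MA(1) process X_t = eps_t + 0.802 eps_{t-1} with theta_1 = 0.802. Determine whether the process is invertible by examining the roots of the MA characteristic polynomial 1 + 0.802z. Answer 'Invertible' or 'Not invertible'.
\text{Invertible}

The MA(q) characteristic polynomial is P(z) = 1 + 0.802z.
Invertibility requires all roots to lie outside the unit circle, i.e. |z| > 1 for every root.
This is linear in z: 1 + (0.802) z = 0  =>  z = -1/(0.802) = -1.246883,  |z| = 1.246883.
Moduli of all roots: 1.2469.
All moduli strictly greater than 1? Yes.
Verdict: Invertible.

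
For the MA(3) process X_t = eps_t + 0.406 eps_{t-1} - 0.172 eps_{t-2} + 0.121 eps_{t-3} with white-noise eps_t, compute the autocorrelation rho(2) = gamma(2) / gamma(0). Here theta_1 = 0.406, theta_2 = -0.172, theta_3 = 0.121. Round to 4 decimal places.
\rho(2) = -0.1016

For an MA(q) process with theta_0 = 1, the autocovariance is
  gamma(k) = sigma^2 * sum_{i=0..q-k} theta_i * theta_{i+k},
and rho(k) = gamma(k) / gamma(0). Sigma^2 cancels.
  numerator   = (1)*(-0.172) + (0.406)*(0.121) = -0.122874.
  denominator = (1)^2 + (0.406)^2 + (-0.172)^2 + (0.121)^2 = 1.209061.
  rho(2) = -0.122874 / 1.209061 = -0.1016.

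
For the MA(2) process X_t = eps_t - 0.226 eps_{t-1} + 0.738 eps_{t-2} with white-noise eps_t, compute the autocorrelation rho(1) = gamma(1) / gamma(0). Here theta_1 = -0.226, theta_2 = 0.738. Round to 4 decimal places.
\rho(1) = -0.2462

For an MA(q) process with theta_0 = 1, the autocovariance is
  gamma(k) = sigma^2 * sum_{i=0..q-k} theta_i * theta_{i+k},
and rho(k) = gamma(k) / gamma(0). Sigma^2 cancels.
  numerator   = (1)*(-0.226) + (-0.226)*(0.738) = -0.392788.
  denominator = (1)^2 + (-0.226)^2 + (0.738)^2 = 1.59572.
  rho(1) = -0.392788 / 1.59572 = -0.2462.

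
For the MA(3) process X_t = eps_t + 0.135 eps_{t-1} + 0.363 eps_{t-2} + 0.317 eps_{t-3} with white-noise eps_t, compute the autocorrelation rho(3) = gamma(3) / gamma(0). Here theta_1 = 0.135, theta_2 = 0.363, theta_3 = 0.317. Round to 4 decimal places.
\rho(3) = 0.2535

For an MA(q) process with theta_0 = 1, the autocovariance is
  gamma(k) = sigma^2 * sum_{i=0..q-k} theta_i * theta_{i+k},
and rho(k) = gamma(k) / gamma(0). Sigma^2 cancels.
  numerator   = (1)*(0.317) = 0.317.
  denominator = (1)^2 + (0.135)^2 + (0.363)^2 + (0.317)^2 = 1.250483.
  rho(3) = 0.317 / 1.250483 = 0.2535.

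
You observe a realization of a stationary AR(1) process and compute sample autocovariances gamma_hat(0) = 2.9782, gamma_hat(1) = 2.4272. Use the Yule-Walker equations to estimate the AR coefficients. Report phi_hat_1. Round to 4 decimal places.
\hat\phi_{1} = 0.8150

The Yule-Walker equations for an AR(p) process read, in matrix form,
  Gamma_p phi = r_p,   with   (Gamma_p)_{ij} = gamma(|i - j|),
                       (r_p)_i = gamma(i),   i,j = 1..p.
Substitute the sample gammas (Toeplitz matrix and right-hand side of size 1):
  Gamma_p = [[2.9782]]
  r_p     = [2.4272]
With p = 1 this is the single equation gamma(0) phi_1 = gamma(1):
  phi_hat_1 = gamma(1) / gamma(0) = 2.4272 / 2.9782 = 0.8150.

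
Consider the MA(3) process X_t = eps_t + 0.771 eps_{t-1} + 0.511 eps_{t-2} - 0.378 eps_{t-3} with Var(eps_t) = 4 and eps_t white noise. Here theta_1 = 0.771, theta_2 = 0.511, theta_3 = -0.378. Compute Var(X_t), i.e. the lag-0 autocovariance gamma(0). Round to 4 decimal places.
\gamma(0) = 7.9938

For an MA(q) process X_t = eps_t + sum_i theta_i eps_{t-i} with
Var(eps_t) = sigma^2, the variance is
  gamma(0) = sigma^2 * (1 + sum_i theta_i^2).
  sum_i theta_i^2 = (0.771)^2 + (0.511)^2 + (-0.378)^2 = 0.594441 + 0.261121 + 0.142884 = 0.998446.
  gamma(0) = 4 * (1 + 0.998446) = 4 * 1.998446 = 7.993784, which rounds to 7.9938.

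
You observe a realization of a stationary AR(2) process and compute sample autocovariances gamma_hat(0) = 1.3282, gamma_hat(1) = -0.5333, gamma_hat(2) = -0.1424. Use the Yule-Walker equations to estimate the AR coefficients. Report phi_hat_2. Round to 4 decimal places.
\hat\phi_{2} = -0.3200

The Yule-Walker equations for an AR(p) process read, in matrix form,
  Gamma_p phi = r_p,   with   (Gamma_p)_{ij} = gamma(|i - j|),
                       (r_p)_i = gamma(i),   i,j = 1..p.
Substitute the sample gammas (Toeplitz matrix and right-hand side of size 2):
  Gamma_p = [[1.3282, -0.5333], [-0.5333, 1.3282]]
  r_p     = [-0.5333, -0.1424]
Written out:
  1.3282 phi_1 - 0.5333 phi_2 = -0.5333
  -0.5333 phi_1 + 1.3282 phi_2 = -0.1424
Solve by Cramer's rule:
  det = gamma(0)^2 - gamma(1)^2 = (1.3282)^2 - (-0.5333)^2 = 1.76411524 - 0.28440889 = 1.47970635
  phi_hat_1 = [gamma(1) gamma(0) - gamma(1) gamma(2)] / det = [(-0.5333)(1.3282) - (-0.5333)(-0.1424)] / 1.47970635 = -0.78427098 / 1.47970635 = -0.53
  phi_hat_2 = [gamma(0) gamma(2) - gamma(1)^2] / det = [(1.3282)(-0.1424) - (-0.5333)^2] / 1.47970635 = -0.47354457 / 1.47970635 = -0.32
So phi_hat = [-0.5300, -0.3200].
Therefore phi_hat_2 = -0.3200.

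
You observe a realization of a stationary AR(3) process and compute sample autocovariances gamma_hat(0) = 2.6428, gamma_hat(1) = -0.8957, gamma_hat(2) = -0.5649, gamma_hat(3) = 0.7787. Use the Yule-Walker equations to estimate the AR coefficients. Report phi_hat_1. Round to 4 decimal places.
\hat\phi_{1} = -0.4309

The Yule-Walker equations for an AR(p) process read, in matrix form,
  Gamma_p phi = r_p,   with   (Gamma_p)_{ij} = gamma(|i - j|),
                       (r_p)_i = gamma(i),   i,j = 1..p.
Substitute the sample gammas (Toeplitz matrix and right-hand side of size 3):
  Gamma_p = [[2.6428, -0.8957, -0.5649], [-0.8957, 2.6428, -0.8957], [-0.5649, -0.8957, 2.6428]]
  r_p     = [-0.8957, -0.5649, 0.7787]
Written out (R1..R3):
  (R1) 2.6428 phi_1 - 0.8957 phi_2 - 0.5649 phi_3 = -0.8957
  (R2) -0.8957 phi_1 + 2.6428 phi_2 - 0.8957 phi_3 = -0.5649
  (R3) -0.5649 phi_1 - 0.8957 phi_2 + 2.6428 phi_3 = 0.7787
Gaussian elimination:
  R2 <- R2 - (-0.8957/2.6428) R1 = R2 - (-0.338921) R1:  2.339229 phi_2 - 1.087156 phi_3 = -0.868471
  R3 <- R3 - (-0.5649/2.6428) R1 = R3 - (-0.213751) R1:  -1.087156 phi_2 + 2.522052 phi_3 = 0.587244
  R3 <- R3 - (-1.087156/2.339229) R2 = R3 - (-0.46475) R2:  2.016796 phi_3 = 0.183622
Back-substitution:
  phi_hat_3 = 0.183622 / 2.016796 = 0.091046
  phi_hat_2 = (-0.868471 - (-1.087156)(0.091046)) / 2.339229 = -0.32895
  phi_hat_1 = (-0.8957 - (-0.8957)(-0.32895) - (-0.5649)(0.091046)) / 2.6428 = -0.430948
So phi_hat = [-0.4309, -0.3290, 0.0910].
Therefore phi_hat_1 = -0.4309.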